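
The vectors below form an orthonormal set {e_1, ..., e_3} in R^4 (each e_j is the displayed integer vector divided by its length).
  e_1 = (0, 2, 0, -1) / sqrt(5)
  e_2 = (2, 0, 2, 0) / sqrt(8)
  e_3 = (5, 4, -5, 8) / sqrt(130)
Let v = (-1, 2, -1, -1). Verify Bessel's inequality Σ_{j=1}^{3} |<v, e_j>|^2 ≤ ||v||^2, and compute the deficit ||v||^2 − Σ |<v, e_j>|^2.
Σ |<v, e_j>|^2 = 7; ||v||^2 = 7; deficit = 0

Write each e_j = u_j / sqrt(<u_j, u_j>) where u_j is the displayed integer vector. Then <v, e_j> = <v, u_j> / sqrt(<u_j, u_j>), so |<v, e_j>|^2 = <v, u_j>^2 / <u_j, u_j>.
Coefficients: <v, e_1> = 5/sqrt(5), <v, e_2> = -4/sqrt(8), <v, e_3> = 0/sqrt(130).
Square and sum: Σ |<v, e_j>|^2 = 7.
Compute ||v||^2 = v·v = 7.
Deficit = 7 − 7 = 0 ≥ 0, confirming Bessel's inequality. (The deficit equals ||v − Σ <v,e_j> e_j||^2, the squared distance from v to span{e_j}.)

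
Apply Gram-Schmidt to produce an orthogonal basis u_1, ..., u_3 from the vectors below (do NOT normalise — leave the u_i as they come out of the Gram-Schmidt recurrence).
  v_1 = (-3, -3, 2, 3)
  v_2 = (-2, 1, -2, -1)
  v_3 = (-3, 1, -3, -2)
Orthogonal basis:
  u_1 = (-3, -3, 2, 3)
  u_2 = (-74/31, 19/31, -54/31, -19/31)
  u_3 = (0, -1/2, 0, -1/2)

Apply the Gram-Schmidt recurrence
  u_1 = v_1
  u_i = v_i − Σ_{j<i} ((v_i · u_j) / (u_j · u_j)) · u_j.

Step by step this gives:
  u_1 = (-3, -3, 2, 3)
  u_2 = (-74/31, 19/31, -54/31, -19/31)
  u_3 = (0, -1/2, 0, -1/2)

Orthogonality check:
  u_2 · u_1 = 0 (should be 0)
  u_3 · u_1 = 0 (should be 0)
  u_3 · u_2 = 0 (should be 0)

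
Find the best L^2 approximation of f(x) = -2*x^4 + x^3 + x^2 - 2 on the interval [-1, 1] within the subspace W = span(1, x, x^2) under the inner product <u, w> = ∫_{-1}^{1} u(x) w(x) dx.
g(x) = -5*x^2/7 + 3*x/5 - 64/35

The best approximation g ∈ W is the orthogonal projection of f onto W. Writing g = a_0 + a_1 x + a_2 x^2, the coefficients solve the normal equations G · a = b where
  G_{ij} = <φ_i, φ_j> and b_i = <f, φ_i>, with φ_0 = 1, φ_1 = x, φ_2 = x^2.
G =
  [2, 0, 2/3]
  [0, 2/3, 0]
  [2/3, 0, 2/5],
b = (-62/15, 2/5, -158/105).
Solving gives a_0 = -64/35, a_1 = 3/5, a_2 = -5/7, so
  g(x) = -5*x^2/7 + 3*x/5 - 64/35.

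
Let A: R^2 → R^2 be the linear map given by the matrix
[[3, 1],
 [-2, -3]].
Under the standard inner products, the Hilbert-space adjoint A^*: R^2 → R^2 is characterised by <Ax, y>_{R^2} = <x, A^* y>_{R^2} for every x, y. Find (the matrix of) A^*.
A^* = A^T =
[[3, -2],
 [1, -3]]

For real matrices with standard dot products, the defining identity <Ax, y> = <x, A^* y> gives (Ax)^T y = x^T (A^*) y, i.e. x^T A^T y = x^T (A^*) y. Since this holds for all x, y, we must have A^* = A^T. Therefore
A^* =
[[3, -2],
 [1, -3]].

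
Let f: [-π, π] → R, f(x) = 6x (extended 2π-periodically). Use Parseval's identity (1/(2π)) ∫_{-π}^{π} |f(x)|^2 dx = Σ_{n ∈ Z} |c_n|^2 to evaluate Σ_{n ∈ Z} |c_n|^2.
Σ |c_n|^2 = 12π^2

Expand and integrate term by term over [-π, π]:
  ∫ (6x)^2 dx = 36·(2π^3/3); ∫ 2·6·(0)·x dx = 0 (odd integrand); ∫ 0^2 dx = 0·2π.
So (1/(2π)) ∫_{-π}^{π} (6x)^2 dx = 36π^2/3 + 0 = 12π^2.
Parseval ⇒ Σ |c_n|^2 = 12π^2.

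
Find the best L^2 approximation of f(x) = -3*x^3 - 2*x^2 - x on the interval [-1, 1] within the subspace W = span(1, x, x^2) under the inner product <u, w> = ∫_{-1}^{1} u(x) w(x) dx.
g(x) = -2*x^2 - 14*x/5

The best approximation g ∈ W is the orthogonal projection of f onto W. Writing g = a_0 + a_1 x + a_2 x^2, the coefficients solve the normal equations G · a = b where
  G_{ij} = <φ_i, φ_j> and b_i = <f, φ_i>, with φ_0 = 1, φ_1 = x, φ_2 = x^2.
G =
  [2, 0, 2/3]
  [0, 2/3, 0]
  [2/3, 0, 2/5],
b = (-4/3, -28/15, -4/5).
Solving gives a_0 = 0, a_1 = -14/5, a_2 = -2, so
  g(x) = -2*x^2 - 14*x/5.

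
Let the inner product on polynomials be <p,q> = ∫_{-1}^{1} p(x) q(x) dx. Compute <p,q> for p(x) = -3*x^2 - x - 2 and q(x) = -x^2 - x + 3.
<p,q> = -74/5

Expand the product: p(x)·q(x) = 3*x^4 + 4*x^3 - 6*x^2 - x - 6.
∫_{-1}^{1} of each monomial x^k gives [2/(k+1) if k even, 0 if k odd]. Integrating term-by-term (or equivalently evaluating the antiderivative F(x) = 3*x^5/5 + x^4 - 2*x^3 - x^2/2 - 6*x at the endpoints):
  F(1) − F(−1) = -69/10 − (79/10) = -74/5.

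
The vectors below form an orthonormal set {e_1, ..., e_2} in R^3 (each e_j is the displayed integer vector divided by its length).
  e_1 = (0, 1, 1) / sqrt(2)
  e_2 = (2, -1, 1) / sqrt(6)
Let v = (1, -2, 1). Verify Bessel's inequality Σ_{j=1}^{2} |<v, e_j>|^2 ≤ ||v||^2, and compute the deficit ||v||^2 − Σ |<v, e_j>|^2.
Σ |<v, e_j>|^2 = 14/3; ||v||^2 = 6; deficit = 4/3

Write each e_j = u_j / sqrt(<u_j, u_j>) where u_j is the displayed integer vector. Then <v, e_j> = <v, u_j> / sqrt(<u_j, u_j>), so |<v, e_j>|^2 = <v, u_j>^2 / <u_j, u_j>.
Coefficients: <v, e_1> = -1/sqrt(2), <v, e_2> = 5/sqrt(6).
Square and sum: Σ |<v, e_j>|^2 = 14/3.
Compute ||v||^2 = v·v = 6.
Deficit = 6 − 14/3 = 4/3 ≥ 0, confirming Bessel's inequality. (The deficit equals ||v − Σ <v,e_j> e_j||^2, the squared distance from v to span{e_j}.)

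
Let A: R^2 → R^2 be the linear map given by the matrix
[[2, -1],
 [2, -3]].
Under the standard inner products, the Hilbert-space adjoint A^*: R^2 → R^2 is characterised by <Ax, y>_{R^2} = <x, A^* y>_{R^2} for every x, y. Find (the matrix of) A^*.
A^* = A^T =
[[2, 2],
 [-1, -3]]

For real matrices with standard dot products, the defining identity <Ax, y> = <x, A^* y> gives (Ax)^T y = x^T (A^*) y, i.e. x^T A^T y = x^T (A^*) y. Since this holds for all x, y, we must have A^* = A^T. Therefore
A^* =
[[2, 2],
 [-1, -3]].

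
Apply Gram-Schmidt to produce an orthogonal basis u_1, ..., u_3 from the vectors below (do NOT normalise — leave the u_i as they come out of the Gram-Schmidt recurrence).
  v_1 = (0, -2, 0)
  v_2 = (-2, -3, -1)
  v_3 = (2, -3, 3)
Orthogonal basis:
  u_1 = (0, -2, 0)
  u_2 = (-2, 0, -1)
  u_3 = (-4/5, 0, 8/5)

Apply the Gram-Schmidt recurrence
  u_1 = v_1
  u_i = v_i − Σ_{j<i} ((v_i · u_j) / (u_j · u_j)) · u_j.

Step by step this gives:
  u_1 = (0, -2, 0)
  u_2 = (-2, 0, -1)
  u_3 = (-4/5, 0, 8/5)

Orthogonality check:
  u_2 · u_1 = 0 (should be 0)
  u_3 · u_1 = 0 (should be 0)
  u_3 · u_2 = 0 (should be 0)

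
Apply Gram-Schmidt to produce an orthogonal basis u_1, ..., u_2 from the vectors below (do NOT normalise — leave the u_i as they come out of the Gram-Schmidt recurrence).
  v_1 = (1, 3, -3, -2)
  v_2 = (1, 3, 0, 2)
Orthogonal basis:
  u_1 = (1, 3, -3, -2)
  u_2 = (17/23, 51/23, 18/23, 58/23)

Apply the Gram-Schmidt recurrence
  u_1 = v_1
  u_i = v_i − Σ_{j<i} ((v_i · u_j) / (u_j · u_j)) · u_j.

Step by step this gives:
  u_1 = (1, 3, -3, -2)
  u_2 = (17/23, 51/23, 18/23, 58/23)

Orthogonality check:
  u_2 · u_1 = 0 (should be 0)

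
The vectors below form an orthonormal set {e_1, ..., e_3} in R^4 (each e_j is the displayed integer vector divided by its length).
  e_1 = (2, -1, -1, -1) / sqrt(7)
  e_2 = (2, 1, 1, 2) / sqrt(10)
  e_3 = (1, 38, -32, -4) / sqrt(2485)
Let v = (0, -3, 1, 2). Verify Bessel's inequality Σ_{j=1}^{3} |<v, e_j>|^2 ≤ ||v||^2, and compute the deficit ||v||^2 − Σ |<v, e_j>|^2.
Σ |<v, e_j>|^2 = 706/71; ||v||^2 = 14; deficit = 288/71

Write each e_j = u_j / sqrt(<u_j, u_j>) where u_j is the displayed integer vector. Then <v, e_j> = <v, u_j> / sqrt(<u_j, u_j>), so |<v, e_j>|^2 = <v, u_j>^2 / <u_j, u_j>.
Coefficients: <v, e_1> = 0/sqrt(7), <v, e_2> = 2/sqrt(10), <v, e_3> = -154/sqrt(2485).
Square and sum: Σ |<v, e_j>|^2 = 706/71.
Compute ||v||^2 = v·v = 14.
Deficit = 14 − 706/71 = 288/71 ≥ 0, confirming Bessel's inequality. (The deficit equals ||v − Σ <v,e_j> e_j||^2, the squared distance from v to span{e_j}.)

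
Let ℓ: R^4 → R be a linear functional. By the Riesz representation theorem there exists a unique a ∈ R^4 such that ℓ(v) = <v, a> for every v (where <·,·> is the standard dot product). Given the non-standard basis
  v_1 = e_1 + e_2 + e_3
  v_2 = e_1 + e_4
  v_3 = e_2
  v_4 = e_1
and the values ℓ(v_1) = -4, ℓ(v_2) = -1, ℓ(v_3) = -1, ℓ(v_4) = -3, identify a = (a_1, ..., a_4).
a = (-3, -1, 0, 2)

Write a = (a_1, ..., a_4) in the standard basis. For each basis vector v_i, ℓ(v_i) = <v_i, a> is a linear equation in the a_j's. Collect the n equations into a matrix system V a = ℓ, where row i of V is v_i (expressed in the standard basis). Since V is invertible (lower-triangular with 1s on the diagonal, up to permutation), solve by back-substitution:
  V =
[[1, 1, 1, 0],
 [1, 0, 0, 1],
 [0, 1, 0, 0],
 [1, 0, 0, 0]]
  V a = (-4, -1, -1, -3)
Solving gives a = (-3, -1, 0, 2).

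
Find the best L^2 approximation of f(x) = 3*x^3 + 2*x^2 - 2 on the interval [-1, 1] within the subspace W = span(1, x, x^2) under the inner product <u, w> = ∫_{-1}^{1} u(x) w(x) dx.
g(x) = 2*x^2 + 9*x/5 - 2

The best approximation g ∈ W is the orthogonal projection of f onto W. Writing g = a_0 + a_1 x + a_2 x^2, the coefficients solve the normal equations G · a = b where
  G_{ij} = <φ_i, φ_j> and b_i = <f, φ_i>, with φ_0 = 1, φ_1 = x, φ_2 = x^2.
G =
  [2, 0, 2/3]
  [0, 2/3, 0]
  [2/3, 0, 2/5],
b = (-8/3, 6/5, -8/15).
Solving gives a_0 = -2, a_1 = 9/5, a_2 = 2, so
  g(x) = 2*x^2 + 9*x/5 - 2.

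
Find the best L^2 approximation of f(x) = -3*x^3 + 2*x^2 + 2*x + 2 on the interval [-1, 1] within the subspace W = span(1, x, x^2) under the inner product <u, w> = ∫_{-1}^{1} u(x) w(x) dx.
g(x) = 2*x^2 + x/5 + 2

The best approximation g ∈ W is the orthogonal projection of f onto W. Writing g = a_0 + a_1 x + a_2 x^2, the coefficients solve the normal equations G · a = b where
  G_{ij} = <φ_i, φ_j> and b_i = <f, φ_i>, with φ_0 = 1, φ_1 = x, φ_2 = x^2.
G =
  [2, 0, 2/3]
  [0, 2/3, 0]
  [2/3, 0, 2/5],
b = (16/3, 2/15, 32/15).
Solving gives a_0 = 2, a_1 = 1/5, a_2 = 2, so
  g(x) = 2*x^2 + x/5 + 2.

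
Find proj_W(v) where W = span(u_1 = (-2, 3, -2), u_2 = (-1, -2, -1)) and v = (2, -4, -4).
proj_W(v) = (-1, -4, -1)

Set up U = [u_1 | ... | u_2] ∈ R^(3×2). The projector onto W = col(U) is P = U (U^T U)^(-1) U^T.
Compute U^T U =
  [17, -2]
  [-2, 6],
and U^T v = (-8, 10).
Solve U^T U · c = U^T v for the coefficients: c = (-2/7, 11/7). The projection is proj_W(v) = U c.
Check: (v - proj_W(v)) · u_1 = 0  (should be 0).
Check: (v - proj_W(v)) · u_2 = 0  (should be 0).
Result: proj_W(v) = (-1, -4, -1).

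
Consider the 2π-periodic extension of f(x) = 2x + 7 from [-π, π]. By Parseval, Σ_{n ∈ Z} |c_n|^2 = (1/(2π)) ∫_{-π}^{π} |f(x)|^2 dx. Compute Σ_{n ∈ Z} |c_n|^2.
Σ |c_n|^2 = 4π^2/3 + 49

Expand and integrate term by term over [-π, π]:
  ∫ (2x)^2 dx = 4·(2π^3/3); ∫ 2·2·(7)·x dx = 0 (odd integrand); ∫ 7^2 dx = 49·2π.
So (1/(2π)) ∫_{-π}^{π} (2x + 7)^2 dx = 4π^2/3 + 49 = 4π^2/3 + 49.
Parseval ⇒ Σ |c_n|^2 = 4π^2/3 + 49.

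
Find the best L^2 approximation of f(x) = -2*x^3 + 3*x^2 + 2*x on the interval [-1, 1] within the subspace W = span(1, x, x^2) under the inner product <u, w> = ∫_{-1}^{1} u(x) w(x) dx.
g(x) = 3*x^2 + 4*x/5

The best approximation g ∈ W is the orthogonal projection of f onto W. Writing g = a_0 + a_1 x + a_2 x^2, the coefficients solve the normal equations G · a = b where
  G_{ij} = <φ_i, φ_j> and b_i = <f, φ_i>, with φ_0 = 1, φ_1 = x, φ_2 = x^2.
G =
  [2, 0, 2/3]
  [0, 2/3, 0]
  [2/3, 0, 2/5],
b = (2, 8/15, 6/5).
Solving gives a_0 = 0, a_1 = 4/5, a_2 = 3, so
  g(x) = 3*x^2 + 4*x/5.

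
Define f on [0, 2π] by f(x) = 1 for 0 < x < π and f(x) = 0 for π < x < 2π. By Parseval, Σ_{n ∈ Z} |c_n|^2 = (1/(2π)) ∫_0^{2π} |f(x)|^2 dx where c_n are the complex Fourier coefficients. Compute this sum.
Σ |c_n|^2 = 1/2

Parseval equates the L^2 energy of f (normalised by 1/(2π)) with the ℓ^2 sum of its Fourier coefficients: (1/(2π)) ∫_0^{2π} |f|^2 = Σ |c_n|^2.
Compute the left side: (1/(2π)) [∫_0^π 1^2 dx + ∫_π^{2π} 0^2 dx] = (1/(2π)) · (1π + 0π) = (1 + 0)/2 = 1/2.
So Σ_{n ∈ Z} |c_n|^2 = 1/2.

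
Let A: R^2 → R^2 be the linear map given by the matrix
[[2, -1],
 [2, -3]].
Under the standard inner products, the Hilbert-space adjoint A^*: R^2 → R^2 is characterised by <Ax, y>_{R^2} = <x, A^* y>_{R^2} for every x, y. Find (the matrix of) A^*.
A^* = A^T =
[[2, 2],
 [-1, -3]]

For real matrices with standard dot products, the defining identity <Ax, y> = <x, A^* y> gives (Ax)^T y = x^T (A^*) y, i.e. x^T A^T y = x^T (A^*) y. Since this holds for all x, y, we must have A^* = A^T. Therefore
A^* =
[[2, 2],
 [-1, -3]].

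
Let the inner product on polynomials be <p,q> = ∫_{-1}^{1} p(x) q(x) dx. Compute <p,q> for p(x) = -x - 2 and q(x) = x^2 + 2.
<p,q> = -28/3

Expand the product: p(x)·q(x) = -x^3 - 2*x^2 - 2*x - 4.
∫_{-1}^{1} of each monomial x^k gives [2/(k+1) if k even, 0 if k odd]. Integrating term-by-term (or equivalently evaluating the antiderivative F(x) = -x^4/4 - 2*x^3/3 - x^2 - 4*x at the endpoints):
  F(1) − F(−1) = -71/12 − (41/12) = -28/3.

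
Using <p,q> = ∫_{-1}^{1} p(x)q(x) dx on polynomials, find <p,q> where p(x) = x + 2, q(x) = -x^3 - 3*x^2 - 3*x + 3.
<p,q> = 28/5

Expand the product: p(x)·q(x) = -x^4 - 5*x^3 - 9*x^2 - 3*x + 6.
∫_{-1}^{1} of each monomial x^k gives [2/(k+1) if k even, 0 if k odd]. Integrating term-by-term (or equivalently evaluating the antiderivative F(x) = -x^5/5 - 5*x^4/4 - 3*x^3 - 3*x^2/2 + 6*x at the endpoints):
  F(1) − F(−1) = 1/20 − (-111/20) = 28/5.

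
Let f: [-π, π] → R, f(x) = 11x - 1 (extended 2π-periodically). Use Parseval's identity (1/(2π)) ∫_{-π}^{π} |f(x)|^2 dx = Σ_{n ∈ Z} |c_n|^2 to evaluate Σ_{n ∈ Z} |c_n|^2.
Σ |c_n|^2 = 121π^2/3 + 1

Expand and integrate term by term over [-π, π]:
  ∫ (11x)^2 dx = 121·(2π^3/3); ∫ 2·11·(-1)·x dx = 0 (odd integrand); ∫ (-1)^2 dx = 1·2π.
So (1/(2π)) ∫_{-π}^{π} (11x - 1)^2 dx = 121π^2/3 + 1 = 121π^2/3 + 1.
Parseval ⇒ Σ |c_n|^2 = 121π^2/3 + 1.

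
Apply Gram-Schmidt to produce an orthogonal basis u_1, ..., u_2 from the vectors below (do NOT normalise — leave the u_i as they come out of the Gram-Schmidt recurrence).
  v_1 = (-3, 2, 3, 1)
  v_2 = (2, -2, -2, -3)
Orthogonal basis:
  u_1 = (-3, 2, 3, 1)
  u_2 = (-11/23, -8/23, 11/23, -50/23)

Apply the Gram-Schmidt recurrence
  u_1 = v_1
  u_i = v_i − Σ_{j<i} ((v_i · u_j) / (u_j · u_j)) · u_j.

Step by step this gives:
  u_1 = (-3, 2, 3, 1)
  u_2 = (-11/23, -8/23, 11/23, -50/23)

Orthogonality check:
  u_2 · u_1 = 0 (should be 0)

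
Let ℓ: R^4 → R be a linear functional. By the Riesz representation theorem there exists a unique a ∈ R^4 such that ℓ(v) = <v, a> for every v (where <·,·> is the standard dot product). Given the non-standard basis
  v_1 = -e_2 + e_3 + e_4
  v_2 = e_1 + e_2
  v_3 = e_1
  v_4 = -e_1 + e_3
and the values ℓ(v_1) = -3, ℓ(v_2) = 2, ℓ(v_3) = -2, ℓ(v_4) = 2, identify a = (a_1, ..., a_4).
a = (-2, 4, 0, 1)

Write a = (a_1, ..., a_4) in the standard basis. For each basis vector v_i, ℓ(v_i) = <v_i, a> is a linear equation in the a_j's. Collect the n equations into a matrix system V a = ℓ, where row i of V is v_i (expressed in the standard basis). Since V is invertible (lower-triangular with 1s on the diagonal, up to permutation), solve by back-substitution:
  V =
[[0, -1, 1, 1],
 [1, 1, 0, 0],
 [1, 0, 0, 0],
 [-1, 0, 1, 0]]
  V a = (-3, 2, -2, 2)
Solving gives a = (-2, 4, 0, 1).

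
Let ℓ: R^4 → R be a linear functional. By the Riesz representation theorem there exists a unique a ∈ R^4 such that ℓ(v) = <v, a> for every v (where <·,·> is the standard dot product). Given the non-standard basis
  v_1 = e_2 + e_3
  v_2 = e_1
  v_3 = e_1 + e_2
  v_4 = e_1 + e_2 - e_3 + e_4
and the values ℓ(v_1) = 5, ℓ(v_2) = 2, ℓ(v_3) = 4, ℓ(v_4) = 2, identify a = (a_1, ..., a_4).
a = (2, 2, 3, 1)

Write a = (a_1, ..., a_4) in the standard basis. For each basis vector v_i, ℓ(v_i) = <v_i, a> is a linear equation in the a_j's. Collect the n equations into a matrix system V a = ℓ, where row i of V is v_i (expressed in the standard basis). Since V is invertible (lower-triangular with 1s on the diagonal, up to permutation), solve by back-substitution:
  V =
[[0, 1, 1, 0],
 [1, 0, 0, 0],
 [1, 1, 0, 0],
 [1, 1, -1, 1]]
  V a = (5, 2, 4, 2)
Solving gives a = (2, 2, 3, 1).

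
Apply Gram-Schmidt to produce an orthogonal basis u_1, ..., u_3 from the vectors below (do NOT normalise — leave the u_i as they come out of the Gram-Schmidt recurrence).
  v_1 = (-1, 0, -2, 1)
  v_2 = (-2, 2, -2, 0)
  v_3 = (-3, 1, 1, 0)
Orthogonal basis:
  u_1 = (-1, 0, -2, 1)
  u_2 = (-1, 2, 0, -1)
  u_3 = (-2, -2/3, 4/3, 2/3)

Apply the Gram-Schmidt recurrence
  u_1 = v_1
  u_i = v_i − Σ_{j<i} ((v_i · u_j) / (u_j · u_j)) · u_j.

Step by step this gives:
  u_1 = (-1, 0, -2, 1)
  u_2 = (-1, 2, 0, -1)
  u_3 = (-2, -2/3, 4/3, 2/3)

Orthogonality check:
  u_2 · u_1 = 0 (should be 0)
  u_3 · u_1 = 0 (should be 0)
  u_3 · u_2 = 0 (should be 0)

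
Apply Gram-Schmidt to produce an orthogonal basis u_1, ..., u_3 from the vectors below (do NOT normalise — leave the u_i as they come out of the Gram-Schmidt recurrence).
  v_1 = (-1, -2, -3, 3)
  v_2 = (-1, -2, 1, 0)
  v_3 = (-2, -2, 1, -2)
Orthogonal basis:
  u_1 = (-1, -2, -3, 3)
  u_2 = (-21/23, -42/23, 29/23, -6/23)
  u_3 = (-133/134, 1/67, -129/134, -86/67)

Apply the Gram-Schmidt recurrence
  u_1 = v_1
  u_i = v_i − Σ_{j<i} ((v_i · u_j) / (u_j · u_j)) · u_j.

Step by step this gives:
  u_1 = (-1, -2, -3, 3)
  u_2 = (-21/23, -42/23, 29/23, -6/23)
  u_3 = (-133/134, 1/67, -129/134, -86/67)

Orthogonality check:
  u_2 · u_1 = 0 (should be 0)
  u_3 · u_1 = 0 (should be 0)
  u_3 · u_2 = 0 (should be 0)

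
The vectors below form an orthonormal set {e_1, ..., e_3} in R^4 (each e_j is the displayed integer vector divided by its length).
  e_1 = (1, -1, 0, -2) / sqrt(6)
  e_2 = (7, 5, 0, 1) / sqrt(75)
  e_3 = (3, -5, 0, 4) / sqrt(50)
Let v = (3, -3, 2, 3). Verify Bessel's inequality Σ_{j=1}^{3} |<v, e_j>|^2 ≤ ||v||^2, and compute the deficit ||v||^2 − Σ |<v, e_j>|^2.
Σ |<v, e_j>|^2 = 27; ||v||^2 = 31; deficit = 4

Write each e_j = u_j / sqrt(<u_j, u_j>) where u_j is the displayed integer vector. Then <v, e_j> = <v, u_j> / sqrt(<u_j, u_j>), so |<v, e_j>|^2 = <v, u_j>^2 / <u_j, u_j>.
Coefficients: <v, e_1> = 0/sqrt(6), <v, e_2> = 9/sqrt(75), <v, e_3> = 36/sqrt(50).
Square and sum: Σ |<v, e_j>|^2 = 27.
Compute ||v||^2 = v·v = 31.
Deficit = 31 − 27 = 4 ≥ 0, confirming Bessel's inequality. (The deficit equals ||v − Σ <v,e_j> e_j||^2, the squared distance from v to span{e_j}.)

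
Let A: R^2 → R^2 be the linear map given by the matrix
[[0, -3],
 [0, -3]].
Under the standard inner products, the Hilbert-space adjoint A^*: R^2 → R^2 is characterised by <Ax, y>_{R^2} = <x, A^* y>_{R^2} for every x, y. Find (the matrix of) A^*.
A^* = A^T =
[[0, 0],
 [-3, -3]]

For real matrices with standard dot products, the defining identity <Ax, y> = <x, A^* y> gives (Ax)^T y = x^T (A^*) y, i.e. x^T A^T y = x^T (A^*) y. Since this holds for all x, y, we must have A^* = A^T. Therefore
A^* =
[[0, 0],
 [-3, -3]].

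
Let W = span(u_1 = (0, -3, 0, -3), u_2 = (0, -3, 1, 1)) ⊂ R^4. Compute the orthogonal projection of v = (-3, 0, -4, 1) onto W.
proj_W(v) = (0, 17/18, -2/9, 1/18)

Set up U = [u_1 | ... | u_2] ∈ R^(4×2). The projector onto W = col(U) is P = U (U^T U)^(-1) U^T.
Compute U^T U =
  [18, 6]
  [6, 11],
and U^T v = (-3, -3).
Solve U^T U · c = U^T v for the coefficients: c = (-5/54, -2/9). The projection is proj_W(v) = U c.
Check: (v - proj_W(v)) · u_1 = 0  (should be 0).
Check: (v - proj_W(v)) · u_2 = 0  (should be 0).
Result: proj_W(v) = (0, 17/18, -2/9, 1/18).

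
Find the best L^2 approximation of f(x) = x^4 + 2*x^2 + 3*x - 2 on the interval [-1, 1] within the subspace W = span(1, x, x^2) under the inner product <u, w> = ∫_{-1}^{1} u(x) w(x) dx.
g(x) = 20*x^2/7 + 3*x - 73/35

The best approximation g ∈ W is the orthogonal projection of f onto W. Writing g = a_0 + a_1 x + a_2 x^2, the coefficients solve the normal equations G · a = b where
  G_{ij} = <φ_i, φ_j> and b_i = <f, φ_i>, with φ_0 = 1, φ_1 = x, φ_2 = x^2.
G =
  [2, 0, 2/3]
  [0, 2/3, 0]
  [2/3, 0, 2/5],
b = (-34/15, 2, -26/105).
Solving gives a_0 = -73/35, a_1 = 3, a_2 = 20/7, so
  g(x) = 20*x^2/7 + 3*x - 73/35.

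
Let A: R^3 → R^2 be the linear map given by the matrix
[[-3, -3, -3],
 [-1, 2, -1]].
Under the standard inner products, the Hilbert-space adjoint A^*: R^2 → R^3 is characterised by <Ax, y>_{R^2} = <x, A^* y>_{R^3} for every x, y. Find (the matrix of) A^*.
A^* = A^T =
[[-3, -1],
 [-3, 2],
 [-3, -1]]

For real matrices with standard dot products, the defining identity <Ax, y> = <x, A^* y> gives (Ax)^T y = x^T (A^*) y, i.e. x^T A^T y = x^T (A^*) y. Since this holds for all x, y, we must have A^* = A^T. Therefore
A^* =
[[-3, -1],
 [-3, 2],
 [-3, -1]].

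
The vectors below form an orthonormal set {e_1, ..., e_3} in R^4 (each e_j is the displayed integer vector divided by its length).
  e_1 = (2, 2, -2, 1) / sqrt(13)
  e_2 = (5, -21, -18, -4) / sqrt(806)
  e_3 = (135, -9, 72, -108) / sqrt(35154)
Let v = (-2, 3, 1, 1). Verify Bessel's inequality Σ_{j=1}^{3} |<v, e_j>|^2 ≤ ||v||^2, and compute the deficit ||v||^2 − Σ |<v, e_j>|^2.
Σ |<v, e_j>|^2 = 101/7; ||v||^2 = 15; deficit = 4/7

Write each e_j = u_j / sqrt(<u_j, u_j>) where u_j is the displayed integer vector. Then <v, e_j> = <v, u_j> / sqrt(<u_j, u_j>), so |<v, e_j>|^2 = <v, u_j>^2 / <u_j, u_j>.
Coefficients: <v, e_1> = 1/sqrt(13), <v, e_2> = -95/sqrt(806), <v, e_3> = -333/sqrt(35154).
Square and sum: Σ |<v, e_j>|^2 = 101/7.
Compute ||v||^2 = v·v = 15.
Deficit = 15 − 101/7 = 4/7 ≥ 0, confirming Bessel's inequality. (The deficit equals ||v − Σ <v,e_j> e_j||^2, the squared distance from v to span{e_j}.)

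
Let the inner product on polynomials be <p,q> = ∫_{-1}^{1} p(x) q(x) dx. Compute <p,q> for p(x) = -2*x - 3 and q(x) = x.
<p,q> = -4/3

Expand the product: p(x)·q(x) = -2*x^2 - 3*x.
∫_{-1}^{1} of each monomial x^k gives [2/(k+1) if k even, 0 if k odd]. Integrating term-by-term (or equivalently evaluating the antiderivative F(x) = -2*x^3/3 - 3*x^2/2 at the endpoints):
  F(1) − F(−1) = -13/6 − (-5/6) = -4/3.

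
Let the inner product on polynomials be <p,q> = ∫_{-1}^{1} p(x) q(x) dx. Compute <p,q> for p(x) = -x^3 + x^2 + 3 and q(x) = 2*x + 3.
<p,q> = 96/5

Expand the product: p(x)·q(x) = -2*x^4 - x^3 + 3*x^2 + 6*x + 9.
∫_{-1}^{1} of each monomial x^k gives [2/(k+1) if k even, 0 if k odd]. Integrating term-by-term (or equivalently evaluating the antiderivative F(x) = -2*x^5/5 - x^4/4 + x^3 + 3*x^2 + 9*x at the endpoints):
  F(1) − F(−1) = 247/20 − (-137/20) = 96/5.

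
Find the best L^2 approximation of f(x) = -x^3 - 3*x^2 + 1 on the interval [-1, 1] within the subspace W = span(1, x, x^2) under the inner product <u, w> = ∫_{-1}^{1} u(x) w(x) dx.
g(x) = -3*x^2 - 3*x/5 + 1

The best approximation g ∈ W is the orthogonal projection of f onto W. Writing g = a_0 + a_1 x + a_2 x^2, the coefficients solve the normal equations G · a = b where
  G_{ij} = <φ_i, φ_j> and b_i = <f, φ_i>, with φ_0 = 1, φ_1 = x, φ_2 = x^2.
G =
  [2, 0, 2/3]
  [0, 2/3, 0]
  [2/3, 0, 2/5],
b = (0, -2/5, -8/15).
Solving gives a_0 = 1, a_1 = -3/5, a_2 = -3, so
  g(x) = -3*x^2 - 3*x/5 + 1.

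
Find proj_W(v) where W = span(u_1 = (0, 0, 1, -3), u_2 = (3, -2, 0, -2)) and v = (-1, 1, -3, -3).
proj_W(v) = (-39/67, 26/67, 48/67, -118/67)

Set up U = [u_1 | ... | u_2] ∈ R^(4×2). The projector onto W = col(U) is P = U (U^T U)^(-1) U^T.
Compute U^T U =
  [10, 6]
  [6, 17],
and U^T v = (6, 1).
Solve U^T U · c = U^T v for the coefficients: c = (48/67, -13/67). The projection is proj_W(v) = U c.
Check: (v - proj_W(v)) · u_1 = 0  (should be 0).
Check: (v - proj_W(v)) · u_2 = 0  (should be 0).
Result: proj_W(v) = (-39/67, 26/67, 48/67, -118/67).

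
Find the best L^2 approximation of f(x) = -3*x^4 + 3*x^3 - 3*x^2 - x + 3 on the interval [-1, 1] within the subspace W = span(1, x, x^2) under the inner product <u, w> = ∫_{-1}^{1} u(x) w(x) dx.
g(x) = -39*x^2/7 + 4*x/5 + 114/35

The best approximation g ∈ W is the orthogonal projection of f onto W. Writing g = a_0 + a_1 x + a_2 x^2, the coefficients solve the normal equations G · a = b where
  G_{ij} = <φ_i, φ_j> and b_i = <f, φ_i>, with φ_0 = 1, φ_1 = x, φ_2 = x^2.
G =
  [2, 0, 2/3]
  [0, 2/3, 0]
  [2/3, 0, 2/5],
b = (14/5, 8/15, -2/35).
Solving gives a_0 = 114/35, a_1 = 4/5, a_2 = -39/7, so
  g(x) = -39*x^2/7 + 4*x/5 + 114/35.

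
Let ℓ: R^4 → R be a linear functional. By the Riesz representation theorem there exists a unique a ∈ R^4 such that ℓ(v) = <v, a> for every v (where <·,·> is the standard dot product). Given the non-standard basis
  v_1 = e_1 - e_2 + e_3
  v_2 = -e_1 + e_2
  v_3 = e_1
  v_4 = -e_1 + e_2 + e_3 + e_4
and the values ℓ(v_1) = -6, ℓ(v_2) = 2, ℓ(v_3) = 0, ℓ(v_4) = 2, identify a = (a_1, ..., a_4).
a = (0, 2, -4, 4)

Write a = (a_1, ..., a_4) in the standard basis. For each basis vector v_i, ℓ(v_i) = <v_i, a> is a linear equation in the a_j's. Collect the n equations into a matrix system V a = ℓ, where row i of V is v_i (expressed in the standard basis). Since V is invertible (lower-triangular with 1s on the diagonal, up to permutation), solve by back-substitution:
  V =
[[1, -1, 1, 0],
 [-1, 1, 0, 0],
 [1, 0, 0, 0],
 [-1, 1, 1, 1]]
  V a = (-6, 2, 0, 2)
Solving gives a = (0, 2, -4, 4).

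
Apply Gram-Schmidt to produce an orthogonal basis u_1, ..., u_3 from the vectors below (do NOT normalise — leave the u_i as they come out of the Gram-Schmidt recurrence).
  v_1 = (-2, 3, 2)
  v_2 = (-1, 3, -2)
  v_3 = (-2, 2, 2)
Orthogonal basis:
  u_1 = (-2, 3, 2)
  u_2 = (-3/17, 30/17, -48/17)
  u_3 = (-8/21, -4/21, -2/21)

Apply the Gram-Schmidt recurrence
  u_1 = v_1
  u_i = v_i − Σ_{j<i} ((v_i · u_j) / (u_j · u_j)) · u_j.

Step by step this gives:
  u_1 = (-2, 3, 2)
  u_2 = (-3/17, 30/17, -48/17)
  u_3 = (-8/21, -4/21, -2/21)

Orthogonality check:
  u_2 · u_1 = 0 (should be 0)
  u_3 · u_1 = 0 (should be 0)
  u_3 · u_2 = 0 (should be 0)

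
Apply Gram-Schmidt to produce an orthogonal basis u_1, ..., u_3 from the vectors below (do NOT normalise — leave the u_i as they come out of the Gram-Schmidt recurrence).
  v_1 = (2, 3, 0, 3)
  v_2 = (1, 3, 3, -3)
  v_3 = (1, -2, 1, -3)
Orthogonal basis:
  u_1 = (2, 3, 0, 3)
  u_2 = (9/11, 30/11, 3, -36/11)
  u_3 = (33/17, -35/34, 2/17, -9/34)

Apply the Gram-Schmidt recurrence
  u_1 = v_1
  u_i = v_i − Σ_{j<i} ((v_i · u_j) / (u_j · u_j)) · u_j.

Step by step this gives:
  u_1 = (2, 3, 0, 3)
  u_2 = (9/11, 30/11, 3, -36/11)
  u_3 = (33/17, -35/34, 2/17, -9/34)

Orthogonality check:
  u_2 · u_1 = 0 (should be 0)
  u_3 · u_1 = 0 (should be 0)
  u_3 · u_2 = 0 (should be 0)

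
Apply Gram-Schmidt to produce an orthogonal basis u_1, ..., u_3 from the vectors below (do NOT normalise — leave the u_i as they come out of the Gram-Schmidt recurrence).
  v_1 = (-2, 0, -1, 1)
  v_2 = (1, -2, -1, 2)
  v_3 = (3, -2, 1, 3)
Orthogonal basis:
  u_1 = (-2, 0, -1, 1)
  u_2 = (4/3, -2, -5/6, 11/6)
  u_3 = (-3/59, 34/59, 83/59, 77/59)

Apply the Gram-Schmidt recurrence
  u_1 = v_1
  u_i = v_i − Σ_{j<i} ((v_i · u_j) / (u_j · u_j)) · u_j.

Step by step this gives:
  u_1 = (-2, 0, -1, 1)
  u_2 = (4/3, -2, -5/6, 11/6)
  u_3 = (-3/59, 34/59, 83/59, 77/59)

Orthogonality check:
  u_2 · u_1 = 0 (should be 0)
  u_3 · u_1 = 0 (should be 0)
  u_3 · u_2 = 0 (should be 0)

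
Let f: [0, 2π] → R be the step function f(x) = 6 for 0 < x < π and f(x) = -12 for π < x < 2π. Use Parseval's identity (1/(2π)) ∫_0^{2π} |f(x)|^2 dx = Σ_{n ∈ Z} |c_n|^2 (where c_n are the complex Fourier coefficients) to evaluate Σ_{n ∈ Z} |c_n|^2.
Σ |c_n|^2 = 90

Parseval equates the L^2 energy of f (normalised by 1/(2π)) with the ℓ^2 sum of its Fourier coefficients: (1/(2π)) ∫_0^{2π} |f|^2 = Σ |c_n|^2.
Compute the left side: (1/(2π)) [∫_0^π 6^2 dx + ∫_π^{2π} (-12)^2 dx] = (1/(2π)) · (36π + 144π) = (36 + 144)/2 = 90.
So Σ_{n ∈ Z} |c_n|^2 = 90.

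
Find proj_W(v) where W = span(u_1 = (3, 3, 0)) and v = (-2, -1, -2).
proj_W(v) = (-3/2, -3/2, 0)

Set up U = [u_1 | ... | u_1] ∈ R^(3×1). The projector onto W = col(U) is P = U (U^T U)^(-1) U^T.
Compute U^T U =
  [18],
and U^T v = (-9).
Solve U^T U · c = U^T v for the coefficients: c = (-1/2). The projection is proj_W(v) = U c.
Check: (v - proj_W(v)) · u_1 = 0  (should be 0).
Result: proj_W(v) = (-3/2, -3/2, 0).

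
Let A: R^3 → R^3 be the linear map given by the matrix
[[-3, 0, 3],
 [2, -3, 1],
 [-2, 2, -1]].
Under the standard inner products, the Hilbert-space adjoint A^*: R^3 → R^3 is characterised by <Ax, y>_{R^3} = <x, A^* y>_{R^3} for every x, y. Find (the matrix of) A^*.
A^* = A^T =
[[-3, 2, -2],
 [0, -3, 2],
 [3, 1, -1]]

For real matrices with standard dot products, the defining identity <Ax, y> = <x, A^* y> gives (Ax)^T y = x^T (A^*) y, i.e. x^T A^T y = x^T (A^*) y. Since this holds for all x, y, we must have A^* = A^T. Therefore
A^* =
[[-3, 2, -2],
 [0, -3, 2],
 [3, 1, -1]].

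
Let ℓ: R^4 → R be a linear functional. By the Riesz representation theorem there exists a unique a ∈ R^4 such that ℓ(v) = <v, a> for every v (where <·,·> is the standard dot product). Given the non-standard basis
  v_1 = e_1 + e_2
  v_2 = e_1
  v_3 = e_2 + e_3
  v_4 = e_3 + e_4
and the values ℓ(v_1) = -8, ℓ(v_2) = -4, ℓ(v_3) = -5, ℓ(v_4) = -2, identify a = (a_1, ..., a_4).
a = (-4, -4, -1, -1)

Write a = (a_1, ..., a_4) in the standard basis. For each basis vector v_i, ℓ(v_i) = <v_i, a> is a linear equation in the a_j's. Collect the n equations into a matrix system V a = ℓ, where row i of V is v_i (expressed in the standard basis). Since V is invertible (lower-triangular with 1s on the diagonal, up to permutation), solve by back-substitution:
  V =
[[1, 1, 0, 0],
 [1, 0, 0, 0],
 [0, 1, 1, 0],
 [0, 0, 1, 1]]
  V a = (-8, -4, -5, -2)
Solving gives a = (-4, -4, -1, -1).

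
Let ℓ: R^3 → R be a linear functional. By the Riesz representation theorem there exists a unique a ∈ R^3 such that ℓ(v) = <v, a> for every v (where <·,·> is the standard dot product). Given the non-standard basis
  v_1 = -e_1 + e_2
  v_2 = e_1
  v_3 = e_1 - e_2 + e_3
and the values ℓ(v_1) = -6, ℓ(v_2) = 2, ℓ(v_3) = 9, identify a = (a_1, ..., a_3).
a = (2, -4, 3)

Write a = (a_1, ..., a_3) in the standard basis. For each basis vector v_i, ℓ(v_i) = <v_i, a> is a linear equation in the a_j's. Collect the n equations into a matrix system V a = ℓ, where row i of V is v_i (expressed in the standard basis). Since V is invertible (lower-triangular with 1s on the diagonal, up to permutation), solve by back-substitution:
  V =
[[-1, 1, 0],
 [1, 0, 0],
 [1, -1, 1]]
  V a = (-6, 2, 9)
Solving gives a = (2, -4, 3).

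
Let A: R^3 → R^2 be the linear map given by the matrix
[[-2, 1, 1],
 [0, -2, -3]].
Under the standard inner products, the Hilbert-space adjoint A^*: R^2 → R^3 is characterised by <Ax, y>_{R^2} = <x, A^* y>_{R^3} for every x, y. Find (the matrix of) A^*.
A^* = A^T =
[[-2, 0],
 [1, -2],
 [1, -3]]

For real matrices with standard dot products, the defining identity <Ax, y> = <x, A^* y> gives (Ax)^T y = x^T (A^*) y, i.e. x^T A^T y = x^T (A^*) y. Since this holds for all x, y, we must have A^* = A^T. Therefore
A^* =
[[-2, 0],
 [1, -2],
 [1, -3]].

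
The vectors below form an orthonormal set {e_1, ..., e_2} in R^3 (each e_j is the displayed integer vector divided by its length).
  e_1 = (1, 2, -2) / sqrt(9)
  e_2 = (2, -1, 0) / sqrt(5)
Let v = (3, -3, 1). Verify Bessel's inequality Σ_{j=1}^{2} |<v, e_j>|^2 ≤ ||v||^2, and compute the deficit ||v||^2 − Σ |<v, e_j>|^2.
Σ |<v, e_j>|^2 = 854/45; ||v||^2 = 19; deficit = 1/45

Write each e_j = u_j / sqrt(<u_j, u_j>) where u_j is the displayed integer vector. Then <v, e_j> = <v, u_j> / sqrt(<u_j, u_j>), so |<v, e_j>|^2 = <v, u_j>^2 / <u_j, u_j>.
Coefficients: <v, e_1> = -5/sqrt(9), <v, e_2> = 9/sqrt(5).
Square and sum: Σ |<v, e_j>|^2 = 854/45.
Compute ||v||^2 = v·v = 19.
Deficit = 19 − 854/45 = 1/45 ≥ 0, confirming Bessel's inequality. (The deficit equals ||v − Σ <v,e_j> e_j||^2, the squared distance from v to span{e_j}.)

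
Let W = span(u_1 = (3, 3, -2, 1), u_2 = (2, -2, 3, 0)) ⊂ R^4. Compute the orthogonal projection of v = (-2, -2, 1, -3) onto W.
proj_W(v) = (-879/355, -747/355, 443/355, -271/355)

Set up U = [u_1 | ... | u_2] ∈ R^(4×2). The projector onto W = col(U) is P = U (U^T U)^(-1) U^T.
Compute U^T U =
  [23, -6]
  [-6, 17],
and U^T v = (-17, 3).
Solve U^T U · c = U^T v for the coefficients: c = (-271/355, -33/355). The projection is proj_W(v) = U c.
Check: (v - proj_W(v)) · u_1 = 0  (should be 0).
Check: (v - proj_W(v)) · u_2 = 0  (should be 0).
Result: proj_W(v) = (-879/355, -747/355, 443/355, -271/355).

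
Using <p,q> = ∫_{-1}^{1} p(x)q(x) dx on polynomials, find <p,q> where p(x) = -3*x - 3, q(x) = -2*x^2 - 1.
<p,q> = 10

Expand the product: p(x)·q(x) = 6*x^3 + 6*x^2 + 3*x + 3.
∫_{-1}^{1} of each monomial x^k gives [2/(k+1) if k even, 0 if k odd]. Integrating term-by-term (or equivalently evaluating the antiderivative F(x) = 3*x^4/2 + 2*x^3 + 3*x^2/2 + 3*x at the endpoints):
  F(1) − F(−1) = 8 − (-2) = 10.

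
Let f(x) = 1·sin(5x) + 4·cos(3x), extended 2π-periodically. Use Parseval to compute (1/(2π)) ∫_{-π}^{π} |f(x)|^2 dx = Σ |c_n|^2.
Σ |c_n|^2 = 17/2

Expand |f|^2 and use orthogonality of {sin(nx), cos(mx)} on [-π, π]:
  ∫_{-π}^{π} sin(nx)^2 dx = π, ∫ cos(mx)^2 dx = π, and cross terms integrate to 0.
So ∫_{-π}^{π} f(x)^2 dx = 1^2 · π + 4^2 · π = (1 + 16)π.
Divide by 2π: (1 + 16)/2 = 17/2.
By Parseval, this equals Σ |c_n|^2.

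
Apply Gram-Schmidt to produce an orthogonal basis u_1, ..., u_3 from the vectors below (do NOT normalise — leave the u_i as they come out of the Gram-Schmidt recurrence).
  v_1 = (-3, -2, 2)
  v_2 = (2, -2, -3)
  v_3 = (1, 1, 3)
Orthogonal basis:
  u_1 = (-3, -2, 2)
  u_2 = (10/17, -50/17, -35/17)
  u_3 = (14/9, -7/9, 14/9)

Apply the Gram-Schmidt recurrence
  u_1 = v_1
  u_i = v_i − Σ_{j<i} ((v_i · u_j) / (u_j · u_j)) · u_j.

Step by step this gives:
  u_1 = (-3, -2, 2)
  u_2 = (10/17, -50/17, -35/17)
  u_3 = (14/9, -7/9, 14/9)

Orthogonality check:
  u_2 · u_1 = 0 (should be 0)
  u_3 · u_1 = 0 (should be 0)
  u_3 · u_2 = 0 (should be 0)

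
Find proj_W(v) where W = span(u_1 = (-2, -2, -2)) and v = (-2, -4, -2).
proj_W(v) = (-8/3, -8/3, -8/3)

Set up U = [u_1 | ... | u_1] ∈ R^(3×1). The projector onto W = col(U) is P = U (U^T U)^(-1) U^T.
Compute U^T U =
  [12],
and U^T v = (16).
Solve U^T U · c = U^T v for the coefficients: c = (4/3). The projection is proj_W(v) = U c.
Check: (v - proj_W(v)) · u_1 = 0  (should be 0).
Result: proj_W(v) = (-8/3, -8/3, -8/3).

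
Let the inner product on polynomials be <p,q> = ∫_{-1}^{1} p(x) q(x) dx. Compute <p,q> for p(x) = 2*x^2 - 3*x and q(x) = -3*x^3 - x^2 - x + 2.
<p,q> = 112/15

Expand the product: p(x)·q(x) = -6*x^5 + 7*x^4 + x^3 + 7*x^2 - 6*x.
∫_{-1}^{1} of each monomial x^k gives [2/(k+1) if k even, 0 if k odd]. Integrating term-by-term (or equivalently evaluating the antiderivative F(x) = -x^6 + 7*x^5/5 + x^4/4 + 7*x^3/3 - 3*x^2 at the endpoints):
  F(1) − F(−1) = -1/60 − (-449/60) = 112/15.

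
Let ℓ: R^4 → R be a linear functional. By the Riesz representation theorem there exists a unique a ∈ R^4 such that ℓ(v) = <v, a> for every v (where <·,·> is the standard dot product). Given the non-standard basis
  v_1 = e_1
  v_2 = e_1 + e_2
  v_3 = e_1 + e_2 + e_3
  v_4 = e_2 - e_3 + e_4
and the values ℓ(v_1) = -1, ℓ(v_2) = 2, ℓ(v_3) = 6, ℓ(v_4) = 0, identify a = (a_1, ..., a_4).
a = (-1, 3, 4, 1)

Write a = (a_1, ..., a_4) in the standard basis. For each basis vector v_i, ℓ(v_i) = <v_i, a> is a linear equation in the a_j's. Collect the n equations into a matrix system V a = ℓ, where row i of V is v_i (expressed in the standard basis). Since V is invertible (lower-triangular with 1s on the diagonal, up to permutation), solve by back-substitution:
  V =
[[1, 0, 0, 0],
 [1, 1, 0, 0],
 [1, 1, 1, 0],
 [0, 1, -1, 1]]
  V a = (-1, 2, 6, 0)
Solving gives a = (-1, 3, 4, 1).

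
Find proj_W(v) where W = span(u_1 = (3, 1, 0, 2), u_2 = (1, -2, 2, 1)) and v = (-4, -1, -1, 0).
proj_W(v) = (-371/131, -84/131, -34/131, -253/131)

Set up U = [u_1 | ... | u_2] ∈ R^(4×2). The projector onto W = col(U) is P = U (U^T U)^(-1) U^T.
Compute U^T U =
  [14, 3]
  [3, 10],
and U^T v = (-13, -4).
Solve U^T U · c = U^T v for the coefficients: c = (-118/131, -17/131). The projection is proj_W(v) = U c.
Check: (v - proj_W(v)) · u_1 = 0  (should be 0).
Check: (v - proj_W(v)) · u_2 = 0  (should be 0).
Result: proj_W(v) = (-371/131, -84/131, -34/131, -253/131).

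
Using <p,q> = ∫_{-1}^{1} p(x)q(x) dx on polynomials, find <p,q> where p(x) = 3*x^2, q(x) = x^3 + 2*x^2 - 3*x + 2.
<p,q> = 32/5

Expand the product: p(x)·q(x) = 3*x^5 + 6*x^4 - 9*x^3 + 6*x^2.
∫_{-1}^{1} of each monomial x^k gives [2/(k+1) if k even, 0 if k odd]. Integrating term-by-term (or equivalently evaluating the antiderivative F(x) = x^6/2 + 6*x^5/5 - 9*x^4/4 + 2*x^3 at the endpoints):
  F(1) − F(−1) = 29/20 − (-99/20) = 32/5.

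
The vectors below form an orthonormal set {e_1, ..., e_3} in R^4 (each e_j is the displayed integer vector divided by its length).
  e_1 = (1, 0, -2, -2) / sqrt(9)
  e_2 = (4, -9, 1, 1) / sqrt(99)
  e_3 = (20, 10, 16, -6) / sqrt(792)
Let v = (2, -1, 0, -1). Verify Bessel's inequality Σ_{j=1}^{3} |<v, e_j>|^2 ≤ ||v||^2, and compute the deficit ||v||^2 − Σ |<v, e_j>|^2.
Σ |<v, e_j>|^2 = 6; ||v||^2 = 6; deficit = 0

Write each e_j = u_j / sqrt(<u_j, u_j>) where u_j is the displayed integer vector. Then <v, e_j> = <v, u_j> / sqrt(<u_j, u_j>), so |<v, e_j>|^2 = <v, u_j>^2 / <u_j, u_j>.
Coefficients: <v, e_1> = 4/sqrt(9), <v, e_2> = 16/sqrt(99), <v, e_3> = 36/sqrt(792).
Square and sum: Σ |<v, e_j>|^2 = 6.
Compute ||v||^2 = v·v = 6.
Deficit = 6 − 6 = 0 ≥ 0, confirming Bessel's inequality. (The deficit equals ||v − Σ <v,e_j> e_j||^2, the squared distance from v to span{e_j}.)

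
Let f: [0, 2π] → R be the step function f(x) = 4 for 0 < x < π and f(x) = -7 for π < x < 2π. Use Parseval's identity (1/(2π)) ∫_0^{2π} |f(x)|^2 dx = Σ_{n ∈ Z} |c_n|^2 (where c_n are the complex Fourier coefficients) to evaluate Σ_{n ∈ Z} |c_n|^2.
Σ |c_n|^2 = 65/2

Parseval equates the L^2 energy of f (normalised by 1/(2π)) with the ℓ^2 sum of its Fourier coefficients: (1/(2π)) ∫_0^{2π} |f|^2 = Σ |c_n|^2.
Compute the left side: (1/(2π)) [∫_0^π 4^2 dx + ∫_π^{2π} (-7)^2 dx] = (1/(2π)) · (16π + 49π) = (16 + 49)/2 = 65/2.
So Σ_{n ∈ Z} |c_n|^2 = 65/2.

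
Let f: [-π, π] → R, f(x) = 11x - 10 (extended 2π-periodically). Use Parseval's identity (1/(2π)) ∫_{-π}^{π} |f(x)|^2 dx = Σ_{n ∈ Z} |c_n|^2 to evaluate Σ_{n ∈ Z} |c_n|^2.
Σ |c_n|^2 = 121π^2/3 + 100

Expand and integrate term by term over [-π, π]:
  ∫ (11x)^2 dx = 121·(2π^3/3); ∫ 2·11·(-10)·x dx = 0 (odd integrand); ∫ (-10)^2 dx = 100·2π.
So (1/(2π)) ∫_{-π}^{π} (11x - 10)^2 dx = 121π^2/3 + 100 = 121π^2/3 + 100.
Parseval ⇒ Σ |c_n|^2 = 121π^2/3 + 100.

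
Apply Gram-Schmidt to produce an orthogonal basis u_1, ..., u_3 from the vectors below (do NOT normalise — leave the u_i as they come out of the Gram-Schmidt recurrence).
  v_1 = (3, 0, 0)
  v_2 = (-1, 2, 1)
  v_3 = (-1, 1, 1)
Orthogonal basis:
  u_1 = (3, 0, 0)
  u_2 = (0, 2, 1)
  u_3 = (0, -1/5, 2/5)

Apply the Gram-Schmidt recurrence
  u_1 = v_1
  u_i = v_i − Σ_{j<i} ((v_i · u_j) / (u_j · u_j)) · u_j.

Step by step this gives:
  u_1 = (3, 0, 0)
  u_2 = (0, 2, 1)
  u_3 = (0, -1/5, 2/5)

Orthogonality check:
  u_2 · u_1 = 0 (should be 0)
  u_3 · u_1 = 0 (should be 0)
  u_3 · u_2 = 0 (should be 0)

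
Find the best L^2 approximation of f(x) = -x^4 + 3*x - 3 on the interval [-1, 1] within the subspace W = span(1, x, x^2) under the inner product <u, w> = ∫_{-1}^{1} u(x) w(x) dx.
g(x) = -6*x^2/7 + 3*x - 102/35

The best approximation g ∈ W is the orthogonal projection of f onto W. Writing g = a_0 + a_1 x + a_2 x^2, the coefficients solve the normal equations G · a = b where
  G_{ij} = <φ_i, φ_j> and b_i = <f, φ_i>, with φ_0 = 1, φ_1 = x, φ_2 = x^2.
G =
  [2, 0, 2/3]
  [0, 2/3, 0]
  [2/3, 0, 2/5],
b = (-32/5, 2, -16/7).
Solving gives a_0 = -102/35, a_1 = 3, a_2 = -6/7, so
  g(x) = -6*x^2/7 + 3*x - 102/35.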